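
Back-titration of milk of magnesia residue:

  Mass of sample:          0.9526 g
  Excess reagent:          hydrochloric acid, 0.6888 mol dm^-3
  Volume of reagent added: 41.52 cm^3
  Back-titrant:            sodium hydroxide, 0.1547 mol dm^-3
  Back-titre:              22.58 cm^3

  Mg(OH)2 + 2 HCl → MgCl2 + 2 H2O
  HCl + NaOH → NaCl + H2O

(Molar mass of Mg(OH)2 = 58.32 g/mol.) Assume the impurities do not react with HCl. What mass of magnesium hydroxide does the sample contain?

n(HCl) added = 0.04152 × 0.6888 = 0.02860 mol
n(NaOH) used in back-titration = 0.02258 × 0.1547 = 3.493 × 10^-3 mol
n(HCl) left over = 3.493 × 10^-3 mol (1:1 ratio)
n(HCl) consumed by analyte = 0.02860 − 3.493 × 10^-3 = 0.02511 mol
From the 1:2 ratio, n(Mg(OH)2) = 1/2 × 0.02511 = 0.01255 mol
mass of Mg(OH)2 = 0.01255 × 58.32 = 0.7321 g

0.7321 g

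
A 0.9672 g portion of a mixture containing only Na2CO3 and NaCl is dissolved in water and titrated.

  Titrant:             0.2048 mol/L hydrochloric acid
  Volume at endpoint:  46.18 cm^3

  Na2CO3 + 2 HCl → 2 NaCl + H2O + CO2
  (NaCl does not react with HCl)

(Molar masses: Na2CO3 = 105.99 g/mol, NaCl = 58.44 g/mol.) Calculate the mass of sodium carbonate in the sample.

n(HCl) = 0.04618 × 0.2048 = 9.458 × 10^-3 mol
Let x = n(Na2CO3), y = n(NaCl).
Titrant: 2x = 9.458 × 10^-3;  mass: 105.99x + 58.44y = 0.9672
Solving, x = 4.729 × 10^-3 mol, y = 7.974 × 10^-3 mol
mass of Na2CO3 = 4.729 × 10^-3 × 105.99 = 0.5012 g

0.5012 g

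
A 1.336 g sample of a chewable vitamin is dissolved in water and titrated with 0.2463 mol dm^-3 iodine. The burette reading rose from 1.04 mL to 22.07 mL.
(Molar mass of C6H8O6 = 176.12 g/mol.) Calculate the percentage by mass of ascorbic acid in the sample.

68.28 %

C6H8O6 + I2 → C6H6O6 + 2 HI
n(I2) = 0.02103 L × 0.2463 mol/L = 5.180 × 10^-3 mol
n(C6H8O6) = 5.180 × 10^-3 mol (1:1 ratio)
mass of C6H8O6 = 5.180 × 10^-3 × 176.12 g/mol = 0.9122 g
% C6H8O6 = 0.9122 / 1.336 × 100 = 68.28 %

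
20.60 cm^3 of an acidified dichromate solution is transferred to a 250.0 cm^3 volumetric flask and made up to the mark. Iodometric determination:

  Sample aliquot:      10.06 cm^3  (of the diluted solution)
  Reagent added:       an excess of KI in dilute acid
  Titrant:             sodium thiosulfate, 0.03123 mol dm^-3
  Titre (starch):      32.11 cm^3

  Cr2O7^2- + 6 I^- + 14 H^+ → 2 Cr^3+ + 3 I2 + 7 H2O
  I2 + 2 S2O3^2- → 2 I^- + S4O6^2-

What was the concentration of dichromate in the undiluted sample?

n(S2O3^2-) = 0.03211 × 0.03123 = 1.003 × 10^-3 mol
n(I2) = n(S2O3^2-)/2 = 5.014 × 10^-4 mol
From the 1:3 ratio, n(Cr2O7^2-) in the aliquot = 1/3 × 5.014 × 10^-4 = 1.671 × 10^-4 mol
[Cr2O7^2-]_dilute = 1.671 × 10^-4 / 0.01006 = 0.01661 mol/L
[Cr2O7^2-]_original = 0.01661 × 250.0/20.60 = 0.2016 mol/L

0.2016 mol/L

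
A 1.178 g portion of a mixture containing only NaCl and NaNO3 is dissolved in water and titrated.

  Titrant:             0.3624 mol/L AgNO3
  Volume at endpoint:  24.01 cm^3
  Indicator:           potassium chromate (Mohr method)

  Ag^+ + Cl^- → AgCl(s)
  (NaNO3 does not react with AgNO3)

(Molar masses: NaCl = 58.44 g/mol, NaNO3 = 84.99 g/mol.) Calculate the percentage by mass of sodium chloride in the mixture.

n(AgNO3) = 0.02401 × 0.3624 = 8.701 × 10^-3 mol
Let x = n(NaCl), y = n(NaNO3).
Titrant: 1x = 8.701 × 10^-3;  mass: 58.44x + 84.99y = 1.178
Solving, x = 8.701 × 10^-3 mol, y = 7.877 × 10^-3 mol
mass of NaCl = 8.701 × 10^-3 × 58.44 = 0.5085 g
% NaCl = 0.5085 / 1.178 × 100 = 43.17 %

43.17 %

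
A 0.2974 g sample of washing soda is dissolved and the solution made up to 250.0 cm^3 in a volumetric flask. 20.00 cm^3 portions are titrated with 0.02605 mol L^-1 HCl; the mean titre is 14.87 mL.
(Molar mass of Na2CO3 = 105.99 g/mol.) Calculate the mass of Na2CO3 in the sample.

Na2CO3 + 2 HCl → 2 NaCl + H2O + CO2
n(HCl) per titration = 0.01487 × 0.02605 = 3.874 × 10^-4 mol
From the 1:2 ratio, n(Na2CO3) in each aliquot = 1/2 × 3.874 × 10^-4 = 1.937 × 10^-4 mol
n(Na2CO3) in the whole flask = 1.937 × 10^-4 × 250.0/20.00 = 2.421 × 10^-3 mol
mass of Na2CO3 = 2.421 × 10^-3 × 105.99 = 0.2566 g

0.2566 g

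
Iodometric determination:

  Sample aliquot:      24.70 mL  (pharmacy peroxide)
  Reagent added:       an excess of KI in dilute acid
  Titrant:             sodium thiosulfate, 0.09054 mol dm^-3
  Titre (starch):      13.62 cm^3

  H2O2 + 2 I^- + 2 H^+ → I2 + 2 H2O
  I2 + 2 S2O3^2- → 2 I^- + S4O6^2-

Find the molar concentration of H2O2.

0.02496 mol/L

n(S2O3^2-) = 0.01362 × 0.09054 = 1.233 × 10^-3 mol
n(I2) = n(S2O3^2-)/2 = 6.166 × 10^-4 mol
n(H2O2) in the aliquot = 6.166 × 10^-4 mol (1:1 ratio)
[H2O2] = 6.166 × 10^-4 / 0.02470 = 0.02496 mol/L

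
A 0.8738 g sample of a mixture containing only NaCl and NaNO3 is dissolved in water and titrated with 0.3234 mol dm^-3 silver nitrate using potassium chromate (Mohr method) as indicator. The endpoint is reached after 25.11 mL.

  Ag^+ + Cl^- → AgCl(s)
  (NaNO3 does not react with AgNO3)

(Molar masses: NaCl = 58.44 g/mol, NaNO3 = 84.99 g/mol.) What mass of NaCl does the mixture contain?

0.4746 g

n(AgNO3) = 0.02511 × 0.3234 = 8.121 × 10^-3 mol
Let x = n(NaCl), y = n(NaNO3).
Titrant: 1x = 8.121 × 10^-3;  mass: 58.44x + 84.99y = 0.8738
Solving, x = 8.121 × 10^-3 mol, y = 4.697 × 10^-3 mol
mass of NaCl = 8.121 × 10^-3 × 58.44 = 0.4746 g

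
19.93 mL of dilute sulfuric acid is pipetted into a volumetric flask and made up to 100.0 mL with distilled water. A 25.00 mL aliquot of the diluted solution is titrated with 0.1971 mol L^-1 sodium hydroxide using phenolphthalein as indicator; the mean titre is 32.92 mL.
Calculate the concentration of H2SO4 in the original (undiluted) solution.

H2SO4 + 2 NaOH → Na2SO4 + 2 H2O
n(NaOH) = 0.03292 × 0.1971 = 6.489 × 10^-3 mol
From the 1:2 ratio, n(H2SO4) in the aliquot = 1/2 × 6.489 × 10^-3 = 3.244 × 10^-3 mol
[H2SO4]_dilute = 3.244 × 10^-3 / 0.02500 = 0.1298 mol/L
Dilution factor = 100.0 / 19.93 = 5.018
[H2SO4]_stock = 0.1298 × 5.018 = 0.6511 mol/L

0.6511 mol/L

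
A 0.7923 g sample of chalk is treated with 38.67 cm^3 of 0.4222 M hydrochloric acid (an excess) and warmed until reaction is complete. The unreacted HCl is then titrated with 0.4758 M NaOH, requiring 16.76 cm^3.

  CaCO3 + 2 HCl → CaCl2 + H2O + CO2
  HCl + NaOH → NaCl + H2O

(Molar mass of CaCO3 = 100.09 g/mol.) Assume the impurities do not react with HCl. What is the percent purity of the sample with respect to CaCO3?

n(HCl) added = 0.03867 × 0.4222 = 0.01633 mol
n(NaOH) used in back-titration = 0.01676 × 0.4758 = 7.974 × 10^-3 mol
n(HCl) left over = 7.974 × 10^-3 mol (1:1 ratio)
n(HCl) consumed by analyte = 0.01633 − 7.974 × 10^-3 = 8.352 × 10^-3 mol
From the 1:2 ratio, n(CaCO3) = 1/2 × 8.352 × 10^-3 = 4.176 × 10^-3 mol
mass of CaCO3 = 4.176 × 10^-3 × 100.09 = 0.4180 g
% CaCO3 = 0.4180 / 0.7923 × 100 = 52.76 %

52.76 %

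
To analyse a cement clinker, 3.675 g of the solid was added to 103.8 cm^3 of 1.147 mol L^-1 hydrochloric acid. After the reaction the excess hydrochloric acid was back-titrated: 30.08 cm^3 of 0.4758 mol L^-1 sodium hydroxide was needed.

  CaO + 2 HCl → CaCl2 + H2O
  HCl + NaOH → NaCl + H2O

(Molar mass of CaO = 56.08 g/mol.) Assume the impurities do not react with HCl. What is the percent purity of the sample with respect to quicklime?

n(HCl) added = 0.1038 × 1.147 = 0.1191 mol
n(NaOH) used in back-titration = 0.03008 × 0.4758 = 0.01431 mol
n(HCl) left over = 0.01431 mol (1:1 ratio)
n(HCl) consumed by analyte = 0.1191 − 0.01431 = 0.1047 mol
From the 1:2 ratio, n(CaO) = 1/2 × 0.1047 = 0.05237 mol
mass of CaO = 0.05237 × 56.08 = 2.937 g
% CaO = 2.937 / 3.675 × 100 = 79.92 %

79.92 %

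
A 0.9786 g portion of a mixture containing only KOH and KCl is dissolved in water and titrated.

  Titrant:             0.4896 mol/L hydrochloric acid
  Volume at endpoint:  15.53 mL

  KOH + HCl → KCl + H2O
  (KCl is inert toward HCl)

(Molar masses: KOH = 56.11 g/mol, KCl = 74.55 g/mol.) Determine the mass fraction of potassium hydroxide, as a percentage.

43.60 %

n(HCl) = 0.01553 × 0.4896 = 7.603 × 10^-3 mol
Let x = n(KOH), y = n(KCl).
Titrant: 1x = 7.603 × 10^-3;  mass: 56.11x + 74.55y = 0.9786
Solving, x = 7.603 × 10^-3 mol, y = 7.404 × 10^-3 mol
mass of KOH = 7.603 × 10^-3 × 56.11 = 0.4266 g
% KOH = 0.4266 / 0.9786 × 100 = 43.60 %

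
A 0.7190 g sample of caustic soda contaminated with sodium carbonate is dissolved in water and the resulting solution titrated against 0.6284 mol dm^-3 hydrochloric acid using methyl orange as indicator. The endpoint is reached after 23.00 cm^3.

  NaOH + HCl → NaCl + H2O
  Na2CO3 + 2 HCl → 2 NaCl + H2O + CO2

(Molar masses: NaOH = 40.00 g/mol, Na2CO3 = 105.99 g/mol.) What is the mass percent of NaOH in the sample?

n(HCl) = 0.02300 × 0.6284 = 0.01445 mol
Let x = n(NaOH), y = n(Na2CO3).
Titrant: 1x + 2y = 0.01445;  mass: 40.00x + 105.99y = 0.7190
Solving, x = 3.613 × 10^-3 mol, y = 5.420 × 10^-3 mol
mass of NaOH = 3.613 × 10^-3 × 40.00 = 0.1445 g
% NaOH = 0.1445 / 0.7190 × 100 = 20.10 %

20.10 %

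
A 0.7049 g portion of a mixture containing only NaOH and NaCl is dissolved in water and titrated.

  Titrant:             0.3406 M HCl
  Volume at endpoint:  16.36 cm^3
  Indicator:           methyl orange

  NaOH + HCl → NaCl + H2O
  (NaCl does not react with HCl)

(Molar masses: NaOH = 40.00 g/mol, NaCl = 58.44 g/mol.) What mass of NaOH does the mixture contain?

0.2229 g

n(HCl) = 0.01636 × 0.3406 = 5.572 × 10^-3 mol
Let x = n(NaOH), y = n(NaCl).
Titrant: 1x = 5.572 × 10^-3;  mass: 40.00x + 58.44y = 0.7049
Solving, x = 5.572 × 10^-3 mol, y = 8.248 × 10^-3 mol
mass of NaOH = 5.572 × 10^-3 × 40.00 = 0.2229 g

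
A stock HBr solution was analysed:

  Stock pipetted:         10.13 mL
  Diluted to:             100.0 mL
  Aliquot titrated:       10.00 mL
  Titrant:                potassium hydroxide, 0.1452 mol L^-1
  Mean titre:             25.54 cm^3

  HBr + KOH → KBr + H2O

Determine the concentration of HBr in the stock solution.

3.661 mol/L

n(KOH) = 0.02554 × 0.1452 = 3.708 × 10^-3 mol
n(HBr) in the aliquot = 3.708 × 10^-3 mol (1:1 ratio)
[HBr]_dilute = 3.708 × 10^-3 / 0.01000 = 0.3708 mol/L
Dilution factor = 100.0 / 10.13 = 9.872
[HBr]_stock = 0.3708 × 9.872 = 3.661 mol/L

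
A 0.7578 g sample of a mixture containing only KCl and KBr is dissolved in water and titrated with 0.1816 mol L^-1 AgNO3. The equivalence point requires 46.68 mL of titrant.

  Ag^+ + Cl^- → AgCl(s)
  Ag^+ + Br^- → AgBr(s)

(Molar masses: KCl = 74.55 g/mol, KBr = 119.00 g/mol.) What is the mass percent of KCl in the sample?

55.55 %

n(AgNO3) = 0.04668 × 0.1816 = 8.477 × 10^-3 mol
Let x = n(KCl), y = n(KBr).
Titrant: 1x + 1y = 8.477 × 10^-3;  mass: 74.55x + 119.00y = 0.7578
Solving, x = 5.646 × 10^-3 mol, y = 2.831 × 10^-3 mol
mass of KCl = 5.646 × 10^-3 × 74.55 = 0.4209 g
% KCl = 0.4209 / 0.7578 × 100 = 55.55 %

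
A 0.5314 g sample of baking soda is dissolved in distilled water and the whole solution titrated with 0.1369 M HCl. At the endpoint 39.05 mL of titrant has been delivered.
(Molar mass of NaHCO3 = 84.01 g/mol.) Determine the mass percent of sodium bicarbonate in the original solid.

NaHCO3 + HCl → NaCl + H2O + CO2
n(HCl) = 0.03905 L × 0.1369 mol/L = 5.346 × 10^-3 mol
n(NaHCO3) = 5.346 × 10^-3 mol (1:1 ratio)
mass of NaHCO3 = 5.346 × 10^-3 × 84.01 g/mol = 0.4491 g
% NaHCO3 = 0.4491 / 0.5314 × 100 = 84.52 %

84.52 %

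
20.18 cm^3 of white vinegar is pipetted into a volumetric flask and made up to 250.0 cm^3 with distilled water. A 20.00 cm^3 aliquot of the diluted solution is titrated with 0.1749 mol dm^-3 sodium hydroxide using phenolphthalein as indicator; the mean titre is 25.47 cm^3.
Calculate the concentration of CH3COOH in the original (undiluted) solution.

2.759 mol/L

CH3COOH + NaOH → CH3COONa + H2O
n(NaOH) = 0.02547 × 0.1749 = 4.455 × 10^-3 mol
n(CH3COOH) in the aliquot = 4.455 × 10^-3 mol (1:1 ratio)
[CH3COOH]_dilute = 4.455 × 10^-3 / 0.02000 = 0.2227 mol/L
Dilution factor = 250.0 / 20.18 = 12.39
[CH3COOH]_stock = 0.2227 × 12.39 = 2.759 mol/L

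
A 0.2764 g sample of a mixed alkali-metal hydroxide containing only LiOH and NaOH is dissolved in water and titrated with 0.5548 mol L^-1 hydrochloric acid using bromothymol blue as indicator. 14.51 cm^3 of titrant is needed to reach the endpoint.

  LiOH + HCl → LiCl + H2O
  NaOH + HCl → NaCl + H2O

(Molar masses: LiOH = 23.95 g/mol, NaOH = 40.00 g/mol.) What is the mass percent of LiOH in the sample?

24.62 %

n(HCl) = 0.01451 × 0.5548 = 8.050 × 10^-3 mol
Let x = n(LiOH), y = n(NaOH).
Titrant: 1x + 1y = 8.050 × 10^-3;  mass: 23.95x + 40.00y = 0.2764
Solving, x = 2.841 × 10^-3 mol, y = 5.209 × 10^-3 mol
mass of LiOH = 2.841 × 10^-3 × 23.95 = 0.06805 g
% LiOH = 0.06805 / 0.2764 × 100 = 24.62 %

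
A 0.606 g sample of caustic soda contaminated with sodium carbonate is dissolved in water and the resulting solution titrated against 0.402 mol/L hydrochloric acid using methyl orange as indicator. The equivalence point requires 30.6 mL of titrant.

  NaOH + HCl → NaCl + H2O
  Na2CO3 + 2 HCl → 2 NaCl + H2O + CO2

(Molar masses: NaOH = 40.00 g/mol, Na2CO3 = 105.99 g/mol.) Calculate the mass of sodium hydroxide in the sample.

n(HCl) = 0.0306 × 0.402 = 0.0123 mol
Let x = n(NaOH), y = n(Na2CO3).
Titrant: 1x + 2y = 0.0123;  mass: 40.00x + 105.99y = 0.606
Solving, x = 3.53 × 10^-3 mol, y = 4.38 × 10^-3 mol
mass of NaOH = 3.53 × 10^-3 × 40.00 = 0.141 g

0.141 g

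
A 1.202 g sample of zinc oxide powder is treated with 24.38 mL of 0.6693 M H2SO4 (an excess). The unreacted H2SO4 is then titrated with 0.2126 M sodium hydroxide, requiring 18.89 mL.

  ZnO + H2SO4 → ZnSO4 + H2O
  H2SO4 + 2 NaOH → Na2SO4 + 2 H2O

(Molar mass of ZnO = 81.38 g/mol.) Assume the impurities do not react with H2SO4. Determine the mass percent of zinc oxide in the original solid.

n(H2SO4) added = 0.02438 × 0.6693 = 0.01632 mol
n(NaOH) used in back-titration = 0.01889 × 0.2126 = 4.016 × 10^-3 mol
From the 1:2 ratio, n(H2SO4) left over = 1/2 × 4.016 × 10^-3 = 2.008 × 10^-3 mol
n(H2SO4) consumed by analyte = 0.01632 − 2.008 × 10^-3 = 0.01431 mol
n(ZnO) = 0.01431 mol (1:1 ratio)
mass of ZnO = 0.01431 × 81.38 = 1.165 g
% ZnO = 1.165 / 1.202 × 100 = 96.88 %

96.88 %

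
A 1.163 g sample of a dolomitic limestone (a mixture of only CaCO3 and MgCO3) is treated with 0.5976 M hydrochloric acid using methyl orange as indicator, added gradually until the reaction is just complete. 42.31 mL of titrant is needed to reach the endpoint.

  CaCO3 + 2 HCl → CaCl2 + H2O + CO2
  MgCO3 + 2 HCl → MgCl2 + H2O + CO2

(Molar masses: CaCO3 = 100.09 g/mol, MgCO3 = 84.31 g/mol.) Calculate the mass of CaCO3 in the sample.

n(HCl) = 0.04231 × 0.5976 = 0.02528 mol
Let x = n(CaCO3), y = n(MgCO3).
Titrant: 2x + 2y = 0.02528;  mass: 100.09x + 84.31y = 1.163
Solving, x = 6.155 × 10^-3 mol, y = 6.487 × 10^-3 mol
mass of CaCO3 = 6.155 × 10^-3 × 100.09 = 0.6161 g

0.6161 g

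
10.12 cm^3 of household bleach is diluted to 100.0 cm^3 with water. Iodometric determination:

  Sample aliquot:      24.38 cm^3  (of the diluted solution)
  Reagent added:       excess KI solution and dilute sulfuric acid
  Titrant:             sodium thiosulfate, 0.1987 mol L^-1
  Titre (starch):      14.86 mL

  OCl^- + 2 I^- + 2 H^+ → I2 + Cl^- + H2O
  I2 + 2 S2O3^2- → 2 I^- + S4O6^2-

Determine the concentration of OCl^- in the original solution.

n(S2O3^2-) = 0.01486 × 0.1987 = 2.953 × 10^-3 mol
n(I2) = n(S2O3^2-)/2 = 1.476 × 10^-3 mol
n(OCl^-) in the aliquot = 1.476 × 10^-3 mol (1:1 ratio)
[OCl^-]_dilute = 1.476 × 10^-3 / 0.02438 = 0.06056 mol/L
[OCl^-]_original = 0.06056 × 100.0/10.12 = 0.5984 mol/L

0.5984 mol/L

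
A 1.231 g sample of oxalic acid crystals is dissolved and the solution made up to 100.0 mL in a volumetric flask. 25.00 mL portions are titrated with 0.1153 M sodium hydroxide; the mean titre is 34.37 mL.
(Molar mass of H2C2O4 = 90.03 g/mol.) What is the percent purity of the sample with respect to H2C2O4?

57.97 %

H2C2O4 + 2 NaOH → Na2C2O4 + 2 H2O
n(NaOH) per titration = 0.03437 × 0.1153 = 3.963 × 10^-3 mol
From the 1:2 ratio, n(H2C2O4) in each aliquot = 1/2 × 3.963 × 10^-3 = 1.981 × 10^-3 mol
n(H2C2O4) in the whole flask = 1.981 × 10^-3 × 100.0/25.00 = 7.926 × 10^-3 mol
mass of H2C2O4 = 7.926 × 10^-3 × 90.03 = 0.7136 g
% H2C2O4 = 0.7136 / 1.231 × 100 = 57.97 %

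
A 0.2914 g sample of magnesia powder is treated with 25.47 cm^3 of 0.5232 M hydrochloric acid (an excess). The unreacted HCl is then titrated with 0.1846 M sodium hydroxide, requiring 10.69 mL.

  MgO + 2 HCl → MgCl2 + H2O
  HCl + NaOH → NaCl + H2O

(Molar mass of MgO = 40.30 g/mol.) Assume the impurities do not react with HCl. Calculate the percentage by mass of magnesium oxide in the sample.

78.50 %

n(HCl) added = 0.02547 × 0.5232 = 0.01333 mol
n(NaOH) used in back-titration = 0.01069 × 0.1846 = 1.973 × 10^-3 mol
n(HCl) left over = 1.973 × 10^-3 mol (1:1 ratio)
n(HCl) consumed by analyte = 0.01333 − 1.973 × 10^-3 = 0.01135 mol
From the 1:2 ratio, n(MgO) = 1/2 × 0.01135 = 5.676 × 10^-3 mol
mass of MgO = 5.676 × 10^-3 × 40.30 = 0.2288 g
% MgO = 0.2288 / 0.2914 × 100 = 78.50 %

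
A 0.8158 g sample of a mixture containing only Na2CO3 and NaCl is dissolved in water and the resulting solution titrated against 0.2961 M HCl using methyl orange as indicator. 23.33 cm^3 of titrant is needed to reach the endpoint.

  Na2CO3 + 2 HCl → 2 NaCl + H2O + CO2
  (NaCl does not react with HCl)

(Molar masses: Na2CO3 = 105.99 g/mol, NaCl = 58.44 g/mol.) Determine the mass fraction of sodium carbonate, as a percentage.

44.87 %

n(HCl) = 0.02333 × 0.2961 = 6.908 × 10^-3 mol
Let x = n(Na2CO3), y = n(NaCl).
Titrant: 2x = 6.908 × 10^-3;  mass: 105.99x + 58.44y = 0.8158
Solving, x = 3.454 × 10^-3 mol, y = 7.695 × 10^-3 mol
mass of Na2CO3 = 3.454 × 10^-3 × 105.99 = 0.3661 g
% Na2CO3 = 0.3661 / 0.8158 × 100 = 44.87 %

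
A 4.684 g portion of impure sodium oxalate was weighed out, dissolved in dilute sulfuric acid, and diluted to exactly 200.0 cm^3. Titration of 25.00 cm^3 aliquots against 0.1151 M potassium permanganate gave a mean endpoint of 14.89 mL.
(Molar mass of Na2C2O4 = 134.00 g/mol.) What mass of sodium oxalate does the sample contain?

2 MnO4^- + 5 C2O4^2- + 16 H^+ → 2 Mn^2+ + 10 CO2 + 8 H2O
n(KMnO4) per titration = 0.01489 × 0.1151 = 1.714 × 10^-3 mol
From the 5:2 ratio, n(Na2C2O4) in each aliquot = 5/2 × 1.714 × 10^-3 = 4.285 × 10^-3 mol
n(Na2C2O4) in the whole flask = 4.285 × 10^-3 × 200.0/25.00 = 0.03428 mol
mass of Na2C2O4 = 0.03428 × 134.00 = 4.593 g

4.593 g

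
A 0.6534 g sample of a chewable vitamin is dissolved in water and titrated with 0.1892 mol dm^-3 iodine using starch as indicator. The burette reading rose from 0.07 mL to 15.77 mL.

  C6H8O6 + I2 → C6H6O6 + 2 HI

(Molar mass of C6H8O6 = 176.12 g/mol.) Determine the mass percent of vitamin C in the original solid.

80.07 %

n(I2) = 0.01570 L × 0.1892 mol/L = 2.970 × 10^-3 mol
n(C6H8O6) = 2.970 × 10^-3 mol (1:1 ratio)
mass of C6H8O6 = 2.970 × 10^-3 × 176.12 g/mol = 0.5232 g
% C6H8O6 = 0.5232 / 0.6534 × 100 = 80.07 %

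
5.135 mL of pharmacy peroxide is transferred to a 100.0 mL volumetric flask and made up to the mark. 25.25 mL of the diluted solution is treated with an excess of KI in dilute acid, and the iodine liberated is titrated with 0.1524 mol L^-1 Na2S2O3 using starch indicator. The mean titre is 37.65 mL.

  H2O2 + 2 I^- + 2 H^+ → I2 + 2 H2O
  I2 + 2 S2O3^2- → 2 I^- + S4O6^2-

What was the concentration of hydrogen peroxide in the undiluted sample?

n(S2O3^2-) = 0.03765 × 0.1524 = 5.738 × 10^-3 mol
n(I2) = n(S2O3^2-)/2 = 2.869 × 10^-3 mol
n(H2O2) in the aliquot = 2.869 × 10^-3 mol (1:1 ratio)
[H2O2]_dilute = 2.869 × 10^-3 / 0.02525 = 0.1136 mol/L
[H2O2]_original = 0.1136 × 100.0/5.135 = 2.213 mol/L

2.213 mol/L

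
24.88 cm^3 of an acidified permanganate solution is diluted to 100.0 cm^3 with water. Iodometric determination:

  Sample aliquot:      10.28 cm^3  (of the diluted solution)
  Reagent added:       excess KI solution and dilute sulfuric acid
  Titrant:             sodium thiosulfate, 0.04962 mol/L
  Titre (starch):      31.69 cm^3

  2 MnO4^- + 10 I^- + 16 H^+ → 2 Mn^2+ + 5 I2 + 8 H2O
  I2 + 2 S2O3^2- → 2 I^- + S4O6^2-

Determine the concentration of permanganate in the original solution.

n(S2O3^2-) = 0.03169 × 0.04962 = 1.572 × 10^-3 mol
n(I2) = n(S2O3^2-)/2 = 7.862 × 10^-4 mol
From the 2:5 ratio, n(MnO4^-) in the aliquot = 2/5 × 7.862 × 10^-4 = 3.145 × 10^-4 mol
[MnO4^-]_dilute = 3.145 × 10^-4 / 0.01028 = 0.03059 mol/L
[MnO4^-]_original = 0.03059 × 100.0/24.88 = 0.1230 mol/L

0.1230 mol/L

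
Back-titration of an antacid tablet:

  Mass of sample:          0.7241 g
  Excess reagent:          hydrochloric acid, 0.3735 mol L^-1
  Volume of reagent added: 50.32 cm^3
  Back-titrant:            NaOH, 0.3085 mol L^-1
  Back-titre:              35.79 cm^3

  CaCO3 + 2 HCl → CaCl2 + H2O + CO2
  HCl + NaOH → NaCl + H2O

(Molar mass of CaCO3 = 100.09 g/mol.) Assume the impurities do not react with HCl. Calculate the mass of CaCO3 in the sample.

n(HCl) added = 0.05032 × 0.3735 = 0.01879 mol
n(NaOH) used in back-titration = 0.03579 × 0.3085 = 0.01104 mol
n(HCl) left over = 0.01104 mol (1:1 ratio)
n(HCl) consumed by analyte = 0.01879 − 0.01104 = 7.753 × 10^-3 mol
From the 1:2 ratio, n(CaCO3) = 1/2 × 7.753 × 10^-3 = 3.877 × 10^-3 mol
mass of CaCO3 = 3.877 × 10^-3 × 100.09 = 0.3880 g

0.3880 g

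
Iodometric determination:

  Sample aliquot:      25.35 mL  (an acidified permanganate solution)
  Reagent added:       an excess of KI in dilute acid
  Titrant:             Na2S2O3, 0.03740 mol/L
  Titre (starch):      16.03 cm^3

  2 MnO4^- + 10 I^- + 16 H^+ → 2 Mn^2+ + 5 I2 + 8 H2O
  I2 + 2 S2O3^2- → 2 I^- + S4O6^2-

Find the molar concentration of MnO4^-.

n(S2O3^2-) = 0.01603 × 0.03740 = 5.995 × 10^-4 mol
n(I2) = n(S2O3^2-)/2 = 2.998 × 10^-4 mol
From the 2:5 ratio, n(MnO4^-) in the aliquot = 2/5 × 2.998 × 10^-4 = 1.199 × 10^-4 mol
[MnO4^-] = 1.199 × 10^-4 / 0.02535 = 0.004730 mol/L

0.004730 mol/L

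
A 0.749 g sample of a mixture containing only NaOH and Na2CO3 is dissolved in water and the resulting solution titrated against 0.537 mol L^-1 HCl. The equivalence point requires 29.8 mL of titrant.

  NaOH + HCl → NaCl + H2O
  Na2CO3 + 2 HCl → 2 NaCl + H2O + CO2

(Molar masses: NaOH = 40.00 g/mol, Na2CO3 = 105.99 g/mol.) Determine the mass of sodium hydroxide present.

n(HCl) = 0.0298 × 0.537 = 0.0160 mol
Let x = n(NaOH), y = n(Na2CO3).
Titrant: 1x + 2y = 0.0160;  mass: 40.00x + 105.99y = 0.749
Solving, x = 7.62 × 10^-3 mol, y = 4.19 × 10^-3 mol
mass of NaOH = 7.62 × 10^-3 × 40.00 = 0.305 g

0.305 g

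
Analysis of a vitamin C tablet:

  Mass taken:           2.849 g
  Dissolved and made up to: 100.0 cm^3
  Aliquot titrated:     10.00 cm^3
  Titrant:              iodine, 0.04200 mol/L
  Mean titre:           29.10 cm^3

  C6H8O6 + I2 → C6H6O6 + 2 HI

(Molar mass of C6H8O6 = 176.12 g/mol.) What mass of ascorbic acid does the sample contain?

n(I2) per titration = 0.02910 × 0.04200 = 1.222 × 10^-3 mol
n(C6H8O6) in each aliquot = 1.222 × 10^-3 mol (1:1 ratio)
n(C6H8O6) in the whole flask = 1.222 × 10^-3 × 100.0/10.00 = 0.01222 mol
mass of C6H8O6 = 0.01222 × 176.12 = 2.153 g

2.153 g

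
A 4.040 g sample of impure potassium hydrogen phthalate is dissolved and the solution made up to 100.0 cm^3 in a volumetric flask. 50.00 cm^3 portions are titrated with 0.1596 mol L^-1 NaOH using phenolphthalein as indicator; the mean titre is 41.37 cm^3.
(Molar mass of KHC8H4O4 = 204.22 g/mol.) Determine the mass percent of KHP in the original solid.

KHC8H4O4 + NaOH → KNaC8H4O4 + H2O
n(NaOH) per titration = 0.04137 × 0.1596 = 6.603 × 10^-3 mol
n(KHC8H4O4) in each aliquot = 6.603 × 10^-3 mol (1:1 ratio)
n(KHC8H4O4) in the whole flask = 6.603 × 10^-3 × 100.0/50.00 = 0.01321 mol
mass of KHC8H4O4 = 0.01321 × 204.22 = 2.697 g
% KHC8H4O4 = 2.697 / 4.040 × 100 = 66.75 %

66.75 %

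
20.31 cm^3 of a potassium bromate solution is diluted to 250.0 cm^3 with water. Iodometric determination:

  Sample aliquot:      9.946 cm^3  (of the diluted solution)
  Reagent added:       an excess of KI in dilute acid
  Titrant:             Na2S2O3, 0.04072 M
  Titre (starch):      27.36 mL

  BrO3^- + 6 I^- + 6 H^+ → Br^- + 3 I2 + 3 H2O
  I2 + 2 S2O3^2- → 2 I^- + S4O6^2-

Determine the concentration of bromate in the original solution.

0.2298 M

n(S2O3^2-) = 0.02736 × 0.04072 = 1.114 × 10^-3 mol
n(I2) = n(S2O3^2-)/2 = 5.570 × 10^-4 mol
From the 1:3 ratio, n(BrO3^-) in the aliquot = 1/3 × 5.570 × 10^-4 = 1.857 × 10^-4 mol
[BrO3^-]_dilute = 1.857 × 10^-4 / 0.009946 = 0.01867 mol/L
[BrO3^-]_original = 0.01867 × 250.0/20.31 = 0.2298 mol/L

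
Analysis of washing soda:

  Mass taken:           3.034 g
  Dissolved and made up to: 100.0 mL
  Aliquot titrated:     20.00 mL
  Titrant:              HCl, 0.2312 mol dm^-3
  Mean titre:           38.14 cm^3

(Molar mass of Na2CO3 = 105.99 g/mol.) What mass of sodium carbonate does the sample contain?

Na2CO3 + 2 HCl → 2 NaCl + H2O + CO2
n(HCl) per titration = 0.03814 × 0.2312 = 8.818 × 10^-3 mol
From the 1:2 ratio, n(Na2CO3) in each aliquot = 1/2 × 8.818 × 10^-3 = 4.409 × 10^-3 mol
n(Na2CO3) in the whole flask = 4.409 × 10^-3 × 100.0/20.00 = 0.02204 mol
mass of Na2CO3 = 0.02204 × 105.99 = 2.337 g

2.337 g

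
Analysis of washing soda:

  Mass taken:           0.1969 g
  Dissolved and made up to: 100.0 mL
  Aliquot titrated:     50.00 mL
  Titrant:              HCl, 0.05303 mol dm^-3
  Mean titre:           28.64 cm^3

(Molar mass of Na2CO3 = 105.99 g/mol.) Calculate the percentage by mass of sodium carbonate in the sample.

Na2CO3 + 2 HCl → 2 NaCl + H2O + CO2
n(HCl) per titration = 0.02864 × 0.05303 = 1.519 × 10^-3 mol
From the 1:2 ratio, n(Na2CO3) in each aliquot = 1/2 × 1.519 × 10^-3 = 7.594 × 10^-4 mol
n(Na2CO3) in the whole flask = 7.594 × 10^-4 × 100.0/50.00 = 1.519 × 10^-3 mol
mass of Na2CO3 = 1.519 × 10^-3 × 105.99 = 0.1610 g
% Na2CO3 = 0.1610 / 0.1969 × 100 = 81.75 %

81.75 %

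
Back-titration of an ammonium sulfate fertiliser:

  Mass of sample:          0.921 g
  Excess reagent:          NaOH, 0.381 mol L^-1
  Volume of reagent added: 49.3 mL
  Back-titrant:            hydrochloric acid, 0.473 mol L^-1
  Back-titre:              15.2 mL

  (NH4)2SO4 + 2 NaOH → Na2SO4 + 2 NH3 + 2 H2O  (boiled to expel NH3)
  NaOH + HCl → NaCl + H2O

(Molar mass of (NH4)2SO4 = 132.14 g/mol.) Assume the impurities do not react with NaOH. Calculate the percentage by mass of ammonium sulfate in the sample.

83.2 %

n(NaOH) added = 0.0493 × 0.381 = 0.0188 mol
n(HCl) used in back-titration = 0.0152 × 0.473 = 7.19 × 10^-3 mol
n(NaOH) left over = 7.19 × 10^-3 mol (1:1 ratio)
n(NaOH) consumed by analyte = 0.0188 − 7.19 × 10^-3 = 0.0116 mol
From the 1:2 ratio, n((NH4)2SO4) = 1/2 × 0.0116 = 5.80 × 10^-3 mol
mass of (NH4)2SO4 = 5.80 × 10^-3 × 132.14 = 0.766 g
% (NH4)2SO4 = 0.766 / 0.921 × 100 = 83.2 %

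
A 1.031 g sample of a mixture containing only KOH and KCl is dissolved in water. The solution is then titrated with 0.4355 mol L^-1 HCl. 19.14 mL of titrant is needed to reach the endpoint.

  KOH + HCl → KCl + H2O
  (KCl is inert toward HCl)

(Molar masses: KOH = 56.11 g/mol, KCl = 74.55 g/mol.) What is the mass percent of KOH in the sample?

45.36 %

n(HCl) = 0.01914 × 0.4355 = 8.335 × 10^-3 mol
Let x = n(KOH), y = n(KCl).
Titrant: 1x = 8.335 × 10^-3;  mass: 56.11x + 74.55y = 1.031
Solving, x = 8.335 × 10^-3 mol, y = 7.556 × 10^-3 mol
mass of KOH = 8.335 × 10^-3 × 56.11 = 0.4677 g
% KOH = 0.4677 / 1.031 × 100 = 45.36 %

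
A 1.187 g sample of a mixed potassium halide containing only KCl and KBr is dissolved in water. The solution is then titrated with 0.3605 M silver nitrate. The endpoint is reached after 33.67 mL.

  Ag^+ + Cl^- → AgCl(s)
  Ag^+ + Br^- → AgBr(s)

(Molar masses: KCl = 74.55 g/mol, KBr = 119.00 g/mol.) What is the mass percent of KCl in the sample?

n(AgNO3) = 0.03367 × 0.3605 = 0.01214 mol
Let x = n(KCl), y = n(KBr).
Titrant: 1x + 1y = 0.01214;  mass: 74.55x + 119.00y = 1.187
Solving, x = 5.791 × 10^-3 mol, y = 6.347 × 10^-3 mol
mass of KCl = 5.791 × 10^-3 × 74.55 = 0.4317 g
% KCl = 0.4317 / 1.187 × 100 = 36.37 %

36.37 %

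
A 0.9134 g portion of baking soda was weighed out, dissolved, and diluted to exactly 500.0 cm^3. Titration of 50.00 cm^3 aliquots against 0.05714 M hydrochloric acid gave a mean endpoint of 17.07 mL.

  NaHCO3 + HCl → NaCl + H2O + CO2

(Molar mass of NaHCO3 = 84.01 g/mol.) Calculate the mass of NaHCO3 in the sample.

0.8194 g

n(HCl) per titration = 0.01707 × 0.05714 = 9.754 × 10^-4 mol
n(NaHCO3) in each aliquot = 9.754 × 10^-4 mol (1:1 ratio)
n(NaHCO3) in the whole flask = 9.754 × 10^-4 × 500.0/50.00 = 9.754 × 10^-3 mol
mass of NaHCO3 = 9.754 × 10^-3 × 84.01 = 0.8194 g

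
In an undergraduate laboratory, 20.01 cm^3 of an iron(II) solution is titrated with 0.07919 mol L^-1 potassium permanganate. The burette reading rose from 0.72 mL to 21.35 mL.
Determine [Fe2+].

MnO4^- + 5 Fe^2+ + 8 H^+ → Mn^2+ + 5 Fe^3+ + 4 H2O
n(KMnO4) = 0.02063 L × 0.07919 mol/L = 1.634 × 10^-3 mol
From the 5:1 mole ratio, n(Fe2+) = 5/1 × 1.634 × 10^-3 = 8.168 × 10^-3 mol
[Fe2+] = 8.168 × 10^-3 mol / 0.02001 L = 0.4082 mol/L

0.4082 mol/L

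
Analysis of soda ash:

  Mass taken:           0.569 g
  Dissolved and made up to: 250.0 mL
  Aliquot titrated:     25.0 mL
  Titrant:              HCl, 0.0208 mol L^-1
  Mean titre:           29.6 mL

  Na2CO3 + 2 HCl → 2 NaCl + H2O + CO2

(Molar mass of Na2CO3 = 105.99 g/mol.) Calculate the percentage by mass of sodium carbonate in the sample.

57.3 %

n(HCl) per titration = 0.0296 × 0.0208 = 6.16 × 10^-4 mol
From the 1:2 ratio, n(Na2CO3) in each aliquot = 1/2 × 6.16 × 10^-4 = 3.08 × 10^-4 mol
n(Na2CO3) in the whole flask = 3.08 × 10^-4 × 250.0/25.0 = 3.08 × 10^-3 mol
mass of Na2CO3 = 3.08 × 10^-3 × 105.99 = 0.326 g
% Na2CO3 = 0.326 / 0.569 × 100 = 57.3 %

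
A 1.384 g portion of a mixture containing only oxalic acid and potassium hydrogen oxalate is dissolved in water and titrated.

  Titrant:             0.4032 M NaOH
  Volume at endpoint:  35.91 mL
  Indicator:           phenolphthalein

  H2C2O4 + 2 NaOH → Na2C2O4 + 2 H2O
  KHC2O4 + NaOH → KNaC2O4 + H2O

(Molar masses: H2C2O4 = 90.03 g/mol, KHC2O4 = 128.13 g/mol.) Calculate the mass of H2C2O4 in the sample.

0.2552 g

n(NaOH) = 0.03591 × 0.4032 = 0.01448 mol
Let x = n(H2C2O4), y = n(KHC2O4).
Titrant: 2x + 1y = 0.01448;  mass: 90.03x + 128.13y = 1.384
Solving, x = 2.835 × 10^-3 mol, y = 8.810 × 10^-3 mol
mass of H2C2O4 = 2.835 × 10^-3 × 90.03 = 0.2552 g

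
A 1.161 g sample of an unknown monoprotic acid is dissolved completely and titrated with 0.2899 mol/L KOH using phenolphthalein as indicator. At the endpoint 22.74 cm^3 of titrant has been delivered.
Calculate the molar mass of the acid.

n(KOH) = 0.02274 L × 0.2899 mol/L = 6.592 × 10^-3 mol
n(HA) = 6.592 × 10^-3 mol (1:1 ratio)
M = m / n = 1.161 g / 6.592 × 10^-3 mol = 176.1 g/mol

176.1 g/mol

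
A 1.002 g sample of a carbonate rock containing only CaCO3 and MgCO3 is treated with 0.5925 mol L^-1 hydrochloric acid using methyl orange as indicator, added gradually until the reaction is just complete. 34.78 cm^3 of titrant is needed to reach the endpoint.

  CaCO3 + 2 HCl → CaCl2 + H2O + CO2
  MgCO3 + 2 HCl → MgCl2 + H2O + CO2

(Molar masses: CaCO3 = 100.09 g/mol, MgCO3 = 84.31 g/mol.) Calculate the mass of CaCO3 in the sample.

0.8455 g

n(HCl) = 0.03478 × 0.5925 = 0.02061 mol
Let x = n(CaCO3), y = n(MgCO3).
Titrant: 2x + 2y = 0.02061;  mass: 100.09x + 84.31y = 1.002
Solving, x = 8.448 × 10^-3 mol, y = 1.856 × 10^-3 mol
mass of CaCO3 = 8.448 × 10^-3 × 100.09 = 0.8455 g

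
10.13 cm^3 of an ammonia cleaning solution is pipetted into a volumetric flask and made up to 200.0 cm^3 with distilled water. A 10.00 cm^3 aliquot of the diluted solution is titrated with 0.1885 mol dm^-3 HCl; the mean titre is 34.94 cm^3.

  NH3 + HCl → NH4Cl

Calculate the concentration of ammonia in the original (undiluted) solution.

n(HCl) = 0.03494 × 0.1885 = 6.586 × 10^-3 mol
n(NH3) in the aliquot = 6.586 × 10^-3 mol (1:1 ratio)
[NH3]_dilute = 6.586 × 10^-3 / 0.01000 = 0.6586 mol/L
Dilution factor = 200.0 / 10.13 = 19.74
[NH3]_stock = 0.6586 × 19.74 = 13.00 mol/L

13.00 mol/L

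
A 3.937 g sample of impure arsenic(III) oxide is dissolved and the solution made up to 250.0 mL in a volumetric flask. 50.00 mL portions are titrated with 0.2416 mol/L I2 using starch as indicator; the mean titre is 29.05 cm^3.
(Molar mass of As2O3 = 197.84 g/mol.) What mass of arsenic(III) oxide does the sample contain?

As2O3 + 2 I2 + 2 H2O → As2O5 + 4 HI
n(I2) per titration = 0.02905 × 0.2416 = 7.018 × 10^-3 mol
From the 1:2 ratio, n(As2O3) in each aliquot = 1/2 × 7.018 × 10^-3 = 3.509 × 10^-3 mol
n(As2O3) in the whole flask = 3.509 × 10^-3 × 250.0/50.00 = 0.01755 mol
mass of As2O3 = 0.01755 × 197.84 = 3.471 g

3.471 g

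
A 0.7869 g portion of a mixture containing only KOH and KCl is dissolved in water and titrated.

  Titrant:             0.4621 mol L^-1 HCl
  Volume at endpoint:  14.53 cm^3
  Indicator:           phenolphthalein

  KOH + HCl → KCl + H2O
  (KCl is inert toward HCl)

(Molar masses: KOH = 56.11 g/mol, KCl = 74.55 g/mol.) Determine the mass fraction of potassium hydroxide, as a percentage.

n(HCl) = 0.01453 × 0.4621 = 6.714 × 10^-3 mol
Let x = n(KOH), y = n(KCl).
Titrant: 1x = 6.714 × 10^-3;  mass: 56.11x + 74.55y = 0.7869
Solving, x = 6.714 × 10^-3 mol, y = 5.502 × 10^-3 mol
mass of KOH = 6.714 × 10^-3 × 56.11 = 0.3767 g
% KOH = 0.3767 / 0.7869 × 100 = 47.88 %

47.88 %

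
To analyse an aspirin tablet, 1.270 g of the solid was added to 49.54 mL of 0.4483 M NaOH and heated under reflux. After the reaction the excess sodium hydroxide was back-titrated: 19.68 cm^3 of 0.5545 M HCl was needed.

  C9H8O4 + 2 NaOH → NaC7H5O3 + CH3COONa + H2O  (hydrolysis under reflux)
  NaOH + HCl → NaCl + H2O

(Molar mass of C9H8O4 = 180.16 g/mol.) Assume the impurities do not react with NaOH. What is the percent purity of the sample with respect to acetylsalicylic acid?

80.12 %

n(NaOH) added = 0.04954 × 0.4483 = 0.02221 mol
n(HCl) used in back-titration = 0.01968 × 0.5545 = 0.01091 mol
n(NaOH) left over = 0.01091 mol (1:1 ratio)
n(NaOH) consumed by analyte = 0.02221 − 0.01091 = 0.01130 mol
From the 1:2 ratio, n(C9H8O4) = 1/2 × 0.01130 = 5.648 × 10^-3 mol
mass of C9H8O4 = 5.648 × 10^-3 × 180.16 = 1.018 g
% C9H8O4 = 1.018 / 1.270 × 100 = 80.12 %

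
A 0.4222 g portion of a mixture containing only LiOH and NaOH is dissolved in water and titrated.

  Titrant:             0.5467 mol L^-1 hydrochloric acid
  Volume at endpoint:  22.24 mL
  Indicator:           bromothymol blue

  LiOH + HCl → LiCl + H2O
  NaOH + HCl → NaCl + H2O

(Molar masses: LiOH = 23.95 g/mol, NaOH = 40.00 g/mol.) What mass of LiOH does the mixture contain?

0.09572 g

n(HCl) = 0.02224 × 0.5467 = 0.01216 mol
Let x = n(LiOH), y = n(NaOH).
Titrant: 1x + 1y = 0.01216;  mass: 23.95x + 40.00y = 0.4222
Solving, x = 3.997 × 10^-3 mol, y = 8.162 × 10^-3 mol
mass of LiOH = 3.997 × 10^-3 × 23.95 = 0.09572 g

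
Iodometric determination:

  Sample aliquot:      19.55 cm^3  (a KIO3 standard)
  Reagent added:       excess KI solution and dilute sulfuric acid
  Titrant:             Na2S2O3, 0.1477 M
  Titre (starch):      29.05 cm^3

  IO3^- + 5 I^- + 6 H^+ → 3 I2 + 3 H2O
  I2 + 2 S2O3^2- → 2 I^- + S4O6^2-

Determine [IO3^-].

0.03658 M

n(S2O3^2-) = 0.02905 × 0.1477 = 4.291 × 10^-3 mol
n(I2) = n(S2O3^2-)/2 = 2.145 × 10^-3 mol
From the 1:3 ratio, n(IO3^-) in the aliquot = 1/3 × 2.145 × 10^-3 = 7.151 × 10^-4 mol
[IO3^-] = 7.151 × 10^-4 / 0.01955 = 0.03658 mol/L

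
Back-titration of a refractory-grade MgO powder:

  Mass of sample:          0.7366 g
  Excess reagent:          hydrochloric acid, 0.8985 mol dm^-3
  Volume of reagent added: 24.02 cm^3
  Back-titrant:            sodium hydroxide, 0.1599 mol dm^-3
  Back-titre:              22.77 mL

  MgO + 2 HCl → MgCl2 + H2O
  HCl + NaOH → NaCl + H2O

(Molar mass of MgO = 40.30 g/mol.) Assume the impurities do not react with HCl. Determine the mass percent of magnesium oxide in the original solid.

n(HCl) added = 0.02402 × 0.8985 = 0.02158 mol
n(NaOH) used in back-titration = 0.02277 × 0.1599 = 3.641 × 10^-3 mol
n(HCl) left over = 3.641 × 10^-3 mol (1:1 ratio)
n(HCl) consumed by analyte = 0.02158 − 3.641 × 10^-3 = 0.01794 mol
From the 1:2 ratio, n(MgO) = 1/2 × 0.01794 = 8.971 × 10^-3 mol
mass of MgO = 8.971 × 10^-3 × 40.30 = 0.3615 g
% MgO = 0.3615 / 0.7366 × 100 = 49.08 %

49.08 %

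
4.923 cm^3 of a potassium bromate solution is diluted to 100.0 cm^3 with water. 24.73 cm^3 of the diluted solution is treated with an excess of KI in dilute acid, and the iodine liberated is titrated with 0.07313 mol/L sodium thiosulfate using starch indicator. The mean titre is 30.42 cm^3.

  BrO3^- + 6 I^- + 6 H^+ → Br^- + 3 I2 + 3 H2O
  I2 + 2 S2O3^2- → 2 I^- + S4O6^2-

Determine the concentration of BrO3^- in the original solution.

0.3045 mol/L

n(S2O3^2-) = 0.03042 × 0.07313 = 2.225 × 10^-3 mol
n(I2) = n(S2O3^2-)/2 = 1.112 × 10^-3 mol
From the 1:3 ratio, n(BrO3^-) in the aliquot = 1/3 × 1.112 × 10^-3 = 3.708 × 10^-4 mol
[BrO3^-]_dilute = 3.708 × 10^-4 / 0.02473 = 0.01499 mol/L
[BrO3^-]_original = 0.01499 × 100.0/4.923 = 0.3045 mol/L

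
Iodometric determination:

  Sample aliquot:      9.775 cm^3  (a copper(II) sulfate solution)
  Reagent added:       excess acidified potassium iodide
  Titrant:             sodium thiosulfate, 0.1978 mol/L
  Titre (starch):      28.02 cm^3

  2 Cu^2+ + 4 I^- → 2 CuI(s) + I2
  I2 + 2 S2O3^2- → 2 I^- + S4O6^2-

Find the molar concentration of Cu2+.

0.5670 mol/L

n(S2O3^2-) = 0.02802 × 0.1978 = 5.542 × 10^-3 mol
n(I2) = n(S2O3^2-)/2 = 2.771 × 10^-3 mol
From the 2:1 ratio, n(Cu2+) in the aliquot = 2/1 × 2.771 × 10^-3 = 5.542 × 10^-3 mol
[Cu2+] = 5.542 × 10^-3 / 0.009775 = 0.5670 mol/L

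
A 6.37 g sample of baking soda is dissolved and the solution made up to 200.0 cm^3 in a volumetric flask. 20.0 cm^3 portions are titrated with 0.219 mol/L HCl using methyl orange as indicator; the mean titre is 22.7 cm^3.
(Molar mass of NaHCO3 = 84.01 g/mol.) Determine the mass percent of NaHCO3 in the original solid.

65.6 %

NaHCO3 + HCl → NaCl + H2O + CO2
n(HCl) per titration = 0.0227 × 0.219 = 4.97 × 10^-3 mol
n(NaHCO3) in each aliquot = 4.97 × 10^-3 mol (1:1 ratio)
n(NaHCO3) in the whole flask = 4.97 × 10^-3 × 200.0/20.0 = 0.0497 mol
mass of NaHCO3 = 0.0497 × 84.01 = 4.18 g
% NaHCO3 = 4.18 / 6.37 × 100 = 65.6 %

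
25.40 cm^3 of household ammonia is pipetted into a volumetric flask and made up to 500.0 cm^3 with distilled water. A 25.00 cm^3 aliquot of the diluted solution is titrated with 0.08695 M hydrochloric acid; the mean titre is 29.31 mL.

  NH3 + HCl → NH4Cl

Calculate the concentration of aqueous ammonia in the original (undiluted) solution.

n(HCl) = 0.02931 × 0.08695 = 2.549 × 10^-3 mol
n(NH3) in the aliquot = 2.549 × 10^-3 mol (1:1 ratio)
[NH3]_dilute = 2.549 × 10^-3 / 0.02500 = 0.1019 mol/L
Dilution factor = 500.0 / 25.40 = 19.69
[NH3]_stock = 0.1019 × 19.69 = 2.007 mol/L

2.007 M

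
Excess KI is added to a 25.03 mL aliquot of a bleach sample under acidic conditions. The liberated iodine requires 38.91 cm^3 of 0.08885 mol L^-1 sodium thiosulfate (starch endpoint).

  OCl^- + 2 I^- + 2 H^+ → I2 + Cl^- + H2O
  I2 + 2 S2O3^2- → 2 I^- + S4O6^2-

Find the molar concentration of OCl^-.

0.06906 mol/L

n(S2O3^2-) = 0.03891 × 0.08885 = 3.457 × 10^-3 mol
n(I2) = n(S2O3^2-)/2 = 1.729 × 10^-3 mol
n(OCl^-) in the aliquot = 1.729 × 10^-3 mol (1:1 ratio)
[OCl^-] = 1.729 × 10^-3 / 0.02503 = 0.06906 mol/L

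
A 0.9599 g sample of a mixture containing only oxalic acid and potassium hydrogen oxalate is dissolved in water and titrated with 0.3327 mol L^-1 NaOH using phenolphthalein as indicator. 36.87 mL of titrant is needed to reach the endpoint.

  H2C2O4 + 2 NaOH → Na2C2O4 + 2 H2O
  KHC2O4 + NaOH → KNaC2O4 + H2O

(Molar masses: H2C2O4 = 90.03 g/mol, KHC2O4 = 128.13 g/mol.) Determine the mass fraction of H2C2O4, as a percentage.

34.52 %

n(NaOH) = 0.03687 × 0.3327 = 0.01227 mol
Let x = n(H2C2O4), y = n(KHC2O4).
Titrant: 2x + 1y = 0.01227;  mass: 90.03x + 128.13y = 0.9599
Solving, x = 3.681 × 10^-3 mol, y = 4.905 × 10^-3 mol
mass of H2C2O4 = 3.681 × 10^-3 × 90.03 = 0.3314 g
% H2C2O4 = 0.3314 / 0.9599 × 100 = 34.52 %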